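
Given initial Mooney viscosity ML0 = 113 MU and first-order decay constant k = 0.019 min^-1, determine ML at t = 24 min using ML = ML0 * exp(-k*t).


ML = ML0 * exp(-k * t)
ML = 113 * exp(-0.019 * 24)
ML = 113 * 0.6338
ML = 71.62 MU

71.62 MU


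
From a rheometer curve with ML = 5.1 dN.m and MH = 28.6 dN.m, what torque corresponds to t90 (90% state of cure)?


M90 = ML + 0.9 * (MH - ML)
M90 = 5.1 + 0.9 * (28.6 - 5.1)
M90 = 5.1 + 0.9 * 23.5
M90 = 26.25 dN.m

26.25 dN.m


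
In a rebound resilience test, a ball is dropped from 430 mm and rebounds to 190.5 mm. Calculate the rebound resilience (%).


Resilience = h_rebound / h_drop * 100
= 190.5 / 430 * 100
= 44.3%

44.3%


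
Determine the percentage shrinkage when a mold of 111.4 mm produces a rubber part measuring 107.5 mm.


Shrinkage = (mold - part) / mold * 100
= (111.4 - 107.5) / 111.4 * 100
= 3.9 / 111.4 * 100
= 3.5%

3.5%


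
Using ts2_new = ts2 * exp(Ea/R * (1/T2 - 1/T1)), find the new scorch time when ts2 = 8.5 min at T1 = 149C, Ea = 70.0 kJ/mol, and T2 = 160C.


Convert temperatures: T1 = 149 + 273.15 = 422.15 K, T2 = 160 + 273.15 = 433.15 K
ts2_new = 8.5 * exp(70000 / 8.314 * (1/433.15 - 1/422.15))
1/T2 - 1/T1 = -6.0157e-05
ts2_new = 5.12 min

5.12 min


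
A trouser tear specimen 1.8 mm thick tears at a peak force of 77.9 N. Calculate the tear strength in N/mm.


Tear strength = force / thickness
= 77.9 / 1.8
= 43.28 N/mm

43.28 N/mm


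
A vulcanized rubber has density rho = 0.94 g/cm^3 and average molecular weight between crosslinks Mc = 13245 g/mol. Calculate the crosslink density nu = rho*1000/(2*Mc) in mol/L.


nu = rho * 1000 / (2 * Mc)
nu = 0.94 * 1000 / (2 * 13245)
nu = 940.0 / 26490
nu = 0.0355 mol/L

0.0355 mol/L


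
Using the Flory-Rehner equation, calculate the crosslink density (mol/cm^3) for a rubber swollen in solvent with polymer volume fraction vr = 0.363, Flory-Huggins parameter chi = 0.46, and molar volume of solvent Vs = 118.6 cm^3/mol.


ln(1 - vr) = ln(1 - 0.363) = -0.4510
Numerator = -((-0.4510) + 0.363 + 0.46 * 0.363^2) = 0.0274
Denominator = 118.6 * (0.363^(1/3) - 0.363/2) = 63.0773
nu = 0.0274 / 63.0773 = 4.3394e-04 mol/cm^3

4.3394e-04 mol/cm^3


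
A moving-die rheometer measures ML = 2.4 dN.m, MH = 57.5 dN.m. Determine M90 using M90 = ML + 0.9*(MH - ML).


M90 = ML + 0.9 * (MH - ML)
M90 = 2.4 + 0.9 * (57.5 - 2.4)
M90 = 2.4 + 0.9 * 55.1
M90 = 51.99 dN.m

51.99 dN.m


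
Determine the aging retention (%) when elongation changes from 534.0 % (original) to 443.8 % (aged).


Retention = aged / original * 100
= 443.8 / 534.0 * 100
= 83.1%

83.1%


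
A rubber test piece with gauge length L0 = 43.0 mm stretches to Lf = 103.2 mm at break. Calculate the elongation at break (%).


Elongation = (Lf - L0) / L0 * 100
= (103.2 - 43.0) / 43.0 * 100
= 60.2 / 43.0 * 100
= 140.0%

140.0%


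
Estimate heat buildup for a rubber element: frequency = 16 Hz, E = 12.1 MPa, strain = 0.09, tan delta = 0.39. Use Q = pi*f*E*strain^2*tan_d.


Q = pi * f * E * strain^2 * tan_d
= pi * 16 * 12.1 * 0.09^2 * 0.39
= pi * 16 * 12.1 * 0.0081 * 0.39
= 1.9213

Q = 1.9213


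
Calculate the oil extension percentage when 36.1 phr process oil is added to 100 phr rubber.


Oil % = oil / (100 + oil) * 100
= 36.1 / (100 + 36.1) * 100
= 36.1 / 136.1 * 100
= 26.52%

26.52%


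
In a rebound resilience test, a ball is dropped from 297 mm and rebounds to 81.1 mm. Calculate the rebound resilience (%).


Resilience = h_rebound / h_drop * 100
= 81.1 / 297 * 100
= 27.3%

27.3%


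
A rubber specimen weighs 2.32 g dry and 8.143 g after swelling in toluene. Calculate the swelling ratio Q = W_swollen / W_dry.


Q = W_swollen / W_dry
Q = 8.143 / 2.32
Q = 3.51

Q = 3.51


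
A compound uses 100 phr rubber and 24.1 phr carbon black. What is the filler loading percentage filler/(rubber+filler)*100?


Filler % = filler / (rubber + filler) * 100
= 24.1 / (100 + 24.1) * 100
= 24.1 / 124.1 * 100
= 19.42%

19.42%


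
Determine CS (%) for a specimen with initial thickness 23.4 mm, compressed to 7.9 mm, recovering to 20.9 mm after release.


CS = (t0 - recovered) / (t0 - ts) * 100
= (23.4 - 20.9) / (23.4 - 7.9) * 100
= 2.5 / 15.5 * 100
= 16.1%

16.1%


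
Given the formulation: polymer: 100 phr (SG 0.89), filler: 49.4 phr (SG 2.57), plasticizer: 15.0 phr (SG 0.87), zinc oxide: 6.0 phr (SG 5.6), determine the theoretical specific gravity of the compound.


Sum of weights = 170.4
Volume contributions:
  polymer: 100/0.89 = 112.3596
  filler: 49.4/2.57 = 19.2218
  plasticizer: 15.0/0.87 = 17.2414
  zinc oxide: 6.0/5.6 = 1.0714
Sum of volumes = 149.8941
SG = 170.4 / 149.8941 = 1.137

SG = 1.137


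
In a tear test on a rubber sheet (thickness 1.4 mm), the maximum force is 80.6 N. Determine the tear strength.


Tear strength = force / thickness
= 80.6 / 1.4
= 57.57 N/mm

57.57 N/mm


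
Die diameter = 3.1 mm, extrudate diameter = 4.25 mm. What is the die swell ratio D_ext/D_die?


Die swell ratio = D_extrudate / D_die
= 4.25 / 3.1
= 1.371

Die swell = 1.371


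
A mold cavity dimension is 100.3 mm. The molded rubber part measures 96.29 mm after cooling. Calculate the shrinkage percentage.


Shrinkage = (mold - part) / mold * 100
= (100.3 - 96.29) / 100.3 * 100
= 4.01 / 100.3 * 100
= 4.0%

4.0%


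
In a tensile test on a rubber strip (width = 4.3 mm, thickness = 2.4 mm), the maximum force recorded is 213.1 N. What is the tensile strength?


Area = width * thickness = 4.3 * 2.4 = 10.32 mm^2
TS = force / area = 213.1 / 10.32 = 20.65 MPa

20.65 MPa


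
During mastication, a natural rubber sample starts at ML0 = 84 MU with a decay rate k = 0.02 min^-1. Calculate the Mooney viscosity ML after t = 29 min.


ML = ML0 * exp(-k * t)
ML = 84 * exp(-0.02 * 29)
ML = 84 * 0.5599
ML = 47.03 MU

47.03 MU


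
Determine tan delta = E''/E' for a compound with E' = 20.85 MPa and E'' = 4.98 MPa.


tan delta = E'' / E'
= 4.98 / 20.85
= 0.2388

tan delta = 0.2388


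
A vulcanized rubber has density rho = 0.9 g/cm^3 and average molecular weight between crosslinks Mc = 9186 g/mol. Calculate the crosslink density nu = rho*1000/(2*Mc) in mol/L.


nu = rho * 1000 / (2 * Mc)
nu = 0.9 * 1000 / (2 * 9186)
nu = 900.0 / 18372
nu = 0.0490 mol/L

0.0490 mol/L


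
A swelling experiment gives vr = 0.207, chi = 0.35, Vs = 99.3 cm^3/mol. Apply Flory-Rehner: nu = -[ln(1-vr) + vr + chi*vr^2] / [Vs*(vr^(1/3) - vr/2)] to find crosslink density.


ln(1 - vr) = ln(1 - 0.207) = -0.2319
Numerator = -((-0.2319) + 0.207 + 0.35 * 0.207^2) = 0.0099
Denominator = 99.3 * (0.207^(1/3) - 0.207/2) = 48.4632
nu = 0.0099 / 48.4632 = 2.0500e-04 mol/cm^3

2.0500e-04 mol/cm^3


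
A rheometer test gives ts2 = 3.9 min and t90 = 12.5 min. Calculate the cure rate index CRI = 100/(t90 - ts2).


CRI = 100 / (t90 - ts2)
= 100 / (12.5 - 3.9)
= 100 / 8.6
= 11.63 min^-1

11.63 min^-1


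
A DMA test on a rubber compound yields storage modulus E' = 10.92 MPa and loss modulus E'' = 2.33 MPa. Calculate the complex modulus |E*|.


|E*| = sqrt(E'^2 + E''^2)
= sqrt(10.92^2 + 2.33^2)
= sqrt(119.2464 + 5.4289)
= 11.166 MPa

11.166 MPa


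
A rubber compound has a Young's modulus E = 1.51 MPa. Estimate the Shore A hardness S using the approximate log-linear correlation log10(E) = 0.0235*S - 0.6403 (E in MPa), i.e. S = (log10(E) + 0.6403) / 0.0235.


log10(E) = 0.0235*S - 0.6403  =>  S = (log10(E) + 0.6403) / 0.0235
log10(1.51) = 0.178977
S = (0.178977 + 0.6403) / 0.0235 = 0.819277 / 0.0235
S = 34.9

Shore A = 34.9


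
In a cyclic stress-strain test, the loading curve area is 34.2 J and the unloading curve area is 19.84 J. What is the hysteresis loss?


Hysteresis loss = loading - unloading
= 34.2 - 19.84
= 14.36 J

14.36 J


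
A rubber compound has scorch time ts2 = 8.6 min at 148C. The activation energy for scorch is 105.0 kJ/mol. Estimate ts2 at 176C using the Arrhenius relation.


Convert temperatures: T1 = 148 + 273.15 = 421.15 K, T2 = 176 + 273.15 = 449.15 K
ts2_new = 8.6 * exp(105000 / 8.314 * (1/449.15 - 1/421.15))
1/T2 - 1/T1 = -1.4802e-04
ts2_new = 1.33 min

1.33 min


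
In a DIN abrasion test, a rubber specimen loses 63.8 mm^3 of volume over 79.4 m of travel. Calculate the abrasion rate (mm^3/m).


Rate = volume_loss / distance
= 63.8 / 79.4
= 0.804 mm^3/m

0.804 mm^3/m


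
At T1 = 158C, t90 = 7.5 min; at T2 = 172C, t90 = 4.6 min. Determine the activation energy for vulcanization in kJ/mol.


T1 = 431.15 K, T2 = 445.15 K
1/T1 - 1/T2 = 7.2945e-05
ln(t1/t2) = ln(7.5/4.6) = 0.4888
Ea = 8.314 * 0.4888 / 7.2945e-05 = 55717.2221 J/mol
Ea = 55.72 kJ/mol

55.72 kJ/mol


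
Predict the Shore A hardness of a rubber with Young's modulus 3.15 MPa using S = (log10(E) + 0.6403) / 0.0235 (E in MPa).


log10(E) = 0.0235*S - 0.6403  =>  S = (log10(E) + 0.6403) / 0.0235
log10(3.15) = 0.498311
S = (0.498311 + 0.6403) / 0.0235 = 1.138611 / 0.0235
S = 48.5

Shore A = 48.5


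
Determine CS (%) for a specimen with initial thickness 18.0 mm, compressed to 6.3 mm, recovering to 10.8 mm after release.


CS = (t0 - recovered) / (t0 - ts) * 100
= (18.0 - 10.8) / (18.0 - 6.3) * 100
= 7.2 / 11.7 * 100
= 61.5%

61.5%


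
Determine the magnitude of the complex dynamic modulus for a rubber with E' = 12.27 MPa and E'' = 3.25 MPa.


|E*| = sqrt(E'^2 + E''^2)
= sqrt(12.27^2 + 3.25^2)
= sqrt(150.5529 + 10.5625)
= 12.693 MPa

12.693 MPa


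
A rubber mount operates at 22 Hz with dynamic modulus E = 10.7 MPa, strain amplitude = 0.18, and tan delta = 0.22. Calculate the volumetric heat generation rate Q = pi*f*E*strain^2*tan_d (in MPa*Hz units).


Q = pi * f * E * strain^2 * tan_d
= pi * 22 * 10.7 * 0.18^2 * 0.22
= pi * 22 * 10.7 * 0.0324 * 0.22
= 5.2714

Q = 5.2714


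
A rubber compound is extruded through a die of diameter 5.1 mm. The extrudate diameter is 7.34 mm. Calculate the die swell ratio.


Die swell ratio = D_extrudate / D_die
= 7.34 / 5.1
= 1.439

Die swell = 1.439


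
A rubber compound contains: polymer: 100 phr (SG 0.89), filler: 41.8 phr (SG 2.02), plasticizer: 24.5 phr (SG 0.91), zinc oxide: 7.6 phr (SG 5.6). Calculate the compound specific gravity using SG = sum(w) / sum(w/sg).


Sum of weights = 173.9
Volume contributions:
  polymer: 100/0.89 = 112.3596
  filler: 41.8/2.02 = 20.6931
  plasticizer: 24.5/0.91 = 26.9231
  zinc oxide: 7.6/5.6 = 1.3571
Sum of volumes = 161.3328
SG = 173.9 / 161.3328 = 1.078

SG = 1.078


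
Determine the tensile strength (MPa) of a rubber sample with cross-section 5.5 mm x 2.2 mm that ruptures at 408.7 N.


Area = width * thickness = 5.5 * 2.2 = 12.1 mm^2
TS = force / area = 408.7 / 12.1 = 33.78 MPa

33.78 MPa


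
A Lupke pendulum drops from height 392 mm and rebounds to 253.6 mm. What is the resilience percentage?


Resilience = h_rebound / h_drop * 100
= 253.6 / 392 * 100
= 64.7%

64.7%


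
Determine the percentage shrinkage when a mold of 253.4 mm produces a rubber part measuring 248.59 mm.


Shrinkage = (mold - part) / mold * 100
= (253.4 - 248.59) / 253.4 * 100
= 4.81 / 253.4 * 100
= 1.9%

1.9%


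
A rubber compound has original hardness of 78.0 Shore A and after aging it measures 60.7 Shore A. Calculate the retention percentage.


Retention = aged / original * 100
= 60.7 / 78.0 * 100
= 77.8%

77.8%


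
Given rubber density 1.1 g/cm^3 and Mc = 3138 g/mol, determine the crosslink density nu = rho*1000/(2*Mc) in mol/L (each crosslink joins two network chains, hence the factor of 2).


nu = rho * 1000 / (2 * Mc)
nu = 1.1 * 1000 / (2 * 3138)
nu = 1100.0 / 6276
nu = 0.1753 mol/L

0.1753 mol/L


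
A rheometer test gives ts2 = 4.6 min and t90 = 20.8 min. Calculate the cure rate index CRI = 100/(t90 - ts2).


CRI = 100 / (t90 - ts2)
= 100 / (20.8 - 4.6)
= 100 / 16.2
= 6.17 min^-1

6.17 min^-1


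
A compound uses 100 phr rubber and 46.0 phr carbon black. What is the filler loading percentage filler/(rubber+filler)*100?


Filler % = filler / (rubber + filler) * 100
= 46.0 / (100 + 46.0) * 100
= 46.0 / 146.0 * 100
= 31.51%

31.51%


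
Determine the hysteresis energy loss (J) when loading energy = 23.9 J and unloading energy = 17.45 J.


Hysteresis loss = loading - unloading
= 23.9 - 17.45
= 6.45 J

6.45 J


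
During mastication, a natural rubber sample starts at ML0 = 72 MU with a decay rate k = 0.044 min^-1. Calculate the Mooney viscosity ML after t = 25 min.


ML = ML0 * exp(-k * t)
ML = 72 * exp(-0.044 * 25)
ML = 72 * 0.3329
ML = 23.97 MU

23.97 MU


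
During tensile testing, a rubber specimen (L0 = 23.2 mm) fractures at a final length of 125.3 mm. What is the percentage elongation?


Elongation = (Lf - L0) / L0 * 100
= (125.3 - 23.2) / 23.2 * 100
= 102.1 / 23.2 * 100
= 440.1%

440.1%


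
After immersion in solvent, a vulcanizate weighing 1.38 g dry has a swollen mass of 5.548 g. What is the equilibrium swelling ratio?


Q = W_swollen / W_dry
Q = 5.548 / 1.38
Q = 4.02

Q = 4.02


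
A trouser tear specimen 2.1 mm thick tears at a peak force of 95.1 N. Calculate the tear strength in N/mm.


Tear strength = force / thickness
= 95.1 / 2.1
= 45.29 N/mm

45.29 N/mm


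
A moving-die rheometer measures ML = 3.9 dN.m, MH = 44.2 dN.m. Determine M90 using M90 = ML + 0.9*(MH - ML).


M90 = ML + 0.9 * (MH - ML)
M90 = 3.9 + 0.9 * (44.2 - 3.9)
M90 = 3.9 + 0.9 * 40.3
M90 = 40.17 dN.m

40.17 dN.m


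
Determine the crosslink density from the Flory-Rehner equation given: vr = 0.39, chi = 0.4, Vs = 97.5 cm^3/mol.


ln(1 - vr) = ln(1 - 0.39) = -0.4943
Numerator = -((-0.4943) + 0.39 + 0.4 * 0.39^2) = 0.0435
Denominator = 97.5 * (0.39^(1/3) - 0.39/2) = 52.2224
nu = 0.0435 / 52.2224 = 8.3214e-04 mol/cm^3

8.3214e-04 mol/cm^3


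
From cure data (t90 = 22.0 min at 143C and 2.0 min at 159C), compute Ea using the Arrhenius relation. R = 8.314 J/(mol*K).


T1 = 416.15 K, T2 = 432.15 K
1/T1 - 1/T2 = 8.8968e-05
ln(t1/t2) = ln(22.0/2.0) = 2.3979
Ea = 8.314 * 2.3979 / 8.8968e-05 = 224080.8098 J/mol
Ea = 224.08 kJ/mol

224.08 kJ/mol


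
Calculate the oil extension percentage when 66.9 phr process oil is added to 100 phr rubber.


Oil % = oil / (100 + oil) * 100
= 66.9 / (100 + 66.9) * 100
= 66.9 / 166.9 * 100
= 40.08%

40.08%


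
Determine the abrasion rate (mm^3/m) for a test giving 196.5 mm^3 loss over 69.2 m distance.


Rate = volume_loss / distance
= 196.5 / 69.2
= 2.84 mm^3/m

2.84 mm^3/m


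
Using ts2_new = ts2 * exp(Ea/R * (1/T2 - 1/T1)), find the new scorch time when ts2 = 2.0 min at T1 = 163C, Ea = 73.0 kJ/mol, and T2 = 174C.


Convert temperatures: T1 = 163 + 273.15 = 436.15 K, T2 = 174 + 273.15 = 447.15 K
ts2_new = 2.0 * exp(73000 / 8.314 * (1/447.15 - 1/436.15))
1/T2 - 1/T1 = -5.6403e-05
ts2_new = 1.22 min

1.22 min


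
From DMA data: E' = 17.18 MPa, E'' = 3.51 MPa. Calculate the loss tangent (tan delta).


tan delta = E'' / E'
= 3.51 / 17.18
= 0.2043

tan delta = 0.2043


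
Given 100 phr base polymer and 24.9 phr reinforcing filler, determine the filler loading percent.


Filler % = filler / (rubber + filler) * 100
= 24.9 / (100 + 24.9) * 100
= 24.9 / 124.9 * 100
= 19.94%

19.94%


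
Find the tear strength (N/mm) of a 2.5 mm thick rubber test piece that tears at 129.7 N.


Tear strength = force / thickness
= 129.7 / 2.5
= 51.88 N/mm

51.88 N/mm


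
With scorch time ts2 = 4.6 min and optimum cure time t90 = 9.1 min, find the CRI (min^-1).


CRI = 100 / (t90 - ts2)
= 100 / (9.1 - 4.6)
= 100 / 4.5
= 22.22 min^-1

22.22 min^-1


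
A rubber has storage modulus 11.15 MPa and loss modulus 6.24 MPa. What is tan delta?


tan delta = E'' / E'
= 6.24 / 11.15
= 0.5596

tan delta = 0.5596


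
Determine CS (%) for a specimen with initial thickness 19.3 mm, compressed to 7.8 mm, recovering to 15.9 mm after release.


CS = (t0 - recovered) / (t0 - ts) * 100
= (19.3 - 15.9) / (19.3 - 7.8) * 100
= 3.4 / 11.5 * 100
= 29.6%

29.6%


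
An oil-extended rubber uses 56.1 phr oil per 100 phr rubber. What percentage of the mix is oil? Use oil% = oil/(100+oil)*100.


Oil % = oil / (100 + oil) * 100
= 56.1 / (100 + 56.1) * 100
= 56.1 / 156.1 * 100
= 35.94%

35.94%


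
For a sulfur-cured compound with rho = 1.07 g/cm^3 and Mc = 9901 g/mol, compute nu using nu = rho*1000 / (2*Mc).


nu = rho * 1000 / (2 * Mc)
nu = 1.07 * 1000 / (2 * 9901)
nu = 1070.0 / 19802
nu = 0.0540 mol/L

0.0540 mol/L


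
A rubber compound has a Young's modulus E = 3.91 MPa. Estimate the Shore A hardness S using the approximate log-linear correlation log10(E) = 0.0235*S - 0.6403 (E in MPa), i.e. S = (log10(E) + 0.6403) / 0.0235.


log10(E) = 0.0235*S - 0.6403  =>  S = (log10(E) + 0.6403) / 0.0235
log10(3.91) = 0.592177
S = (0.592177 + 0.6403) / 0.0235 = 1.232477 / 0.0235
S = 52.4

Shore A = 52.4


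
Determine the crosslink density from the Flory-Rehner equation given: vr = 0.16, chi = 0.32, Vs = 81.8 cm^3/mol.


ln(1 - vr) = ln(1 - 0.16) = -0.1744
Numerator = -((-0.1744) + 0.16 + 0.32 * 0.16^2) = 0.0062
Denominator = 81.8 * (0.16^(1/3) - 0.16/2) = 37.8639
nu = 0.0062 / 37.8639 = 1.6272e-04 mol/cm^3

1.6272e-04 mol/cm^3


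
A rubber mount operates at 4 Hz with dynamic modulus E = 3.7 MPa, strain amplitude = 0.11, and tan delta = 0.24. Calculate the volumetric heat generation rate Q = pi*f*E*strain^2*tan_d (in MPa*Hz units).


Q = pi * f * E * strain^2 * tan_d
= pi * 4 * 3.7 * 0.11^2 * 0.24
= pi * 4 * 3.7 * 0.0121 * 0.24
= 0.1350

Q = 0.1350


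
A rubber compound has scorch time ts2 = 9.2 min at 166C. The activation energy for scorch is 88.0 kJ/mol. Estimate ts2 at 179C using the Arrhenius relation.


Convert temperatures: T1 = 166 + 273.15 = 439.15 K, T2 = 179 + 273.15 = 452.15 K
ts2_new = 9.2 * exp(88000 / 8.314 * (1/452.15 - 1/439.15))
1/T2 - 1/T1 = -6.5471e-05
ts2_new = 4.6 min

4.6 min


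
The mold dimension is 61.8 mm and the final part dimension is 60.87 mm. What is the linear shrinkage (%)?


Shrinkage = (mold - part) / mold * 100
= (61.8 - 60.87) / 61.8 * 100
= 0.93 / 61.8 * 100
= 1.5%

1.5%


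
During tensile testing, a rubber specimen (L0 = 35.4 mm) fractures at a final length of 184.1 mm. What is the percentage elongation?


Elongation = (Lf - L0) / L0 * 100
= (184.1 - 35.4) / 35.4 * 100
= 148.7 / 35.4 * 100
= 420.1%

420.1%


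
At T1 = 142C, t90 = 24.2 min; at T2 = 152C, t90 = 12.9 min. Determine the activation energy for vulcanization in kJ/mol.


T1 = 415.15 K, T2 = 425.15 K
1/T1 - 1/T2 = 5.6657e-05
ln(t1/t2) = ln(24.2/12.9) = 0.6291
Ea = 8.314 * 0.6291 / 5.6657e-05 = 92319.7057 J/mol
Ea = 92.32 kJ/mol

92.32 kJ/mol


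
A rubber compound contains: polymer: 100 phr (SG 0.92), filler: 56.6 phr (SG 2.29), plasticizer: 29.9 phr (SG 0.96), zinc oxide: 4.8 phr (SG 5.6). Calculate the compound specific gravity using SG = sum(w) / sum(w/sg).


Sum of weights = 191.3
Volume contributions:
  polymer: 100/0.92 = 108.6957
  filler: 56.6/2.29 = 24.7162
  plasticizer: 29.9/0.96 = 31.1458
  zinc oxide: 4.8/5.6 = 0.8571
Sum of volumes = 165.4148
SG = 191.3 / 165.4148 = 1.156

SG = 1.156


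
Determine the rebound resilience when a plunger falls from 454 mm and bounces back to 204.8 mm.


Resilience = h_rebound / h_drop * 100
= 204.8 / 454 * 100
= 45.1%

45.1%


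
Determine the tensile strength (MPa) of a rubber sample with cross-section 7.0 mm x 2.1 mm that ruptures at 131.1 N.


Area = width * thickness = 7.0 * 2.1 = 14.7 mm^2
TS = force / area = 131.1 / 14.7 = 8.92 MPa

8.92 MPa


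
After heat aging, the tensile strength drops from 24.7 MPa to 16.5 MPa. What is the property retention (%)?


Retention = aged / original * 100
= 16.5 / 24.7 * 100
= 66.8%

66.8%


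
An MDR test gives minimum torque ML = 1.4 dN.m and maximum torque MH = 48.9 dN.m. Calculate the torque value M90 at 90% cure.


M90 = ML + 0.9 * (MH - ML)
M90 = 1.4 + 0.9 * (48.9 - 1.4)
M90 = 1.4 + 0.9 * 47.5
M90 = 44.15 dN.m

44.15 dN.m


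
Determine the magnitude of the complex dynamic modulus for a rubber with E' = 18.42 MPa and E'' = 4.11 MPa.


|E*| = sqrt(E'^2 + E''^2)
= sqrt(18.42^2 + 4.11^2)
= sqrt(339.2964 + 16.8921)
= 18.873 MPa

18.873 MPa


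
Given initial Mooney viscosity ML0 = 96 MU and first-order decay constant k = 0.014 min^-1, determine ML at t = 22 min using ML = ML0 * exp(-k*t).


ML = ML0 * exp(-k * t)
ML = 96 * exp(-0.014 * 22)
ML = 96 * 0.7349
ML = 70.55 MU

70.55 MU


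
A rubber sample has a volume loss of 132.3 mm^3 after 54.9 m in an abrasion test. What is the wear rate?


Rate = volume_loss / distance
= 132.3 / 54.9
= 2.41 mm^3/m

2.41 mm^3/m


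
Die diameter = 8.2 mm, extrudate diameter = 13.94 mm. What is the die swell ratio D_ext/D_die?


Die swell ratio = D_extrudate / D_die
= 13.94 / 8.2
= 1.7

Die swell = 1.7


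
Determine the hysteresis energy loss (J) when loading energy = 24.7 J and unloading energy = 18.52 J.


Hysteresis loss = loading - unloading
= 24.7 - 18.52
= 6.18 J

6.18 J


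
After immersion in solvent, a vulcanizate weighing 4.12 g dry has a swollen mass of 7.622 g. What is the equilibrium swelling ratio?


Q = W_swollen / W_dry
Q = 7.622 / 4.12
Q = 1.85

Q = 1.85


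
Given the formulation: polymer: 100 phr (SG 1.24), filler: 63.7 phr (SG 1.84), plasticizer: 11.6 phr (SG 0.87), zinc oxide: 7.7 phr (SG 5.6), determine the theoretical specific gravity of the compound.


Sum of weights = 183.0
Volume contributions:
  polymer: 100/1.24 = 80.6452
  filler: 63.7/1.84 = 34.6196
  plasticizer: 11.6/0.87 = 13.3333
  zinc oxide: 7.7/5.6 = 1.3750
Sum of volumes = 129.9731
SG = 183.0 / 129.9731 = 1.408

SG = 1.408


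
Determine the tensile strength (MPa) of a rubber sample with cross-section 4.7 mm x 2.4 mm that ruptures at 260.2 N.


Area = width * thickness = 4.7 * 2.4 = 11.28 mm^2
TS = force / area = 260.2 / 11.28 = 23.07 MPa

23.07 MPa


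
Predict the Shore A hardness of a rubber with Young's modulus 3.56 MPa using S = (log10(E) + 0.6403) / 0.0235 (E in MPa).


log10(E) = 0.0235*S - 0.6403  =>  S = (log10(E) + 0.6403) / 0.0235
log10(3.56) = 0.551450
S = (0.551450 + 0.6403) / 0.0235 = 1.191750 / 0.0235
S = 50.7

Shore A = 50.7


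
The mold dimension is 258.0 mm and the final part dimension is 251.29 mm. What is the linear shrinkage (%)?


Shrinkage = (mold - part) / mold * 100
= (258.0 - 251.29) / 258.0 * 100
= 6.71 / 258.0 * 100
= 2.6%

2.6%


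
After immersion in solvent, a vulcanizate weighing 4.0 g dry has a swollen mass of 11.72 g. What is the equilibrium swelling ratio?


Q = W_swollen / W_dry
Q = 11.72 / 4.0
Q = 2.93

Q = 2.93


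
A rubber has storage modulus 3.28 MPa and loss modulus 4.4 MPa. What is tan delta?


tan delta = E'' / E'
= 4.4 / 3.28
= 1.3415

tan delta = 1.3415


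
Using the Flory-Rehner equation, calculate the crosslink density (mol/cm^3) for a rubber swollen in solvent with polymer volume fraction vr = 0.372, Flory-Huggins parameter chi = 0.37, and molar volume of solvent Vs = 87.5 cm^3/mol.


ln(1 - vr) = ln(1 - 0.372) = -0.4652
Numerator = -((-0.4652) + 0.372 + 0.37 * 0.372^2) = 0.0420
Denominator = 87.5 * (0.372^(1/3) - 0.372/2) = 46.6547
nu = 0.0420 / 46.6547 = 9.0051e-04 mol/cm^3

9.0051e-04 mol/cm^3


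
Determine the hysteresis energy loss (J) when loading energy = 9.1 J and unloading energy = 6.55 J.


Hysteresis loss = loading - unloading
= 9.1 - 6.55
= 2.55 J

2.55 J


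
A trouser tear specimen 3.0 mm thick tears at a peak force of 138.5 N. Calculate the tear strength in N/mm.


Tear strength = force / thickness
= 138.5 / 3.0
= 46.17 N/mm

46.17 N/mm


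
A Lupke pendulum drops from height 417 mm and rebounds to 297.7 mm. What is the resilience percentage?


Resilience = h_rebound / h_drop * 100
= 297.7 / 417 * 100
= 71.4%

71.4%


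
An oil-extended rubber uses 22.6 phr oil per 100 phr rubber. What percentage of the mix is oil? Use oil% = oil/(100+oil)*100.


Oil % = oil / (100 + oil) * 100
= 22.6 / (100 + 22.6) * 100
= 22.6 / 122.6 * 100
= 18.43%

18.43%


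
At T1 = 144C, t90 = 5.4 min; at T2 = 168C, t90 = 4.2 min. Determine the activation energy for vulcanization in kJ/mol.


T1 = 417.15 K, T2 = 441.15 K
1/T1 - 1/T2 = 1.3042e-04
ln(t1/t2) = ln(5.4/4.2) = 0.2513
Ea = 8.314 * 0.2513 / 1.3042e-04 = 16021.1886 J/mol
Ea = 16.02 kJ/mol

16.02 kJ/mol


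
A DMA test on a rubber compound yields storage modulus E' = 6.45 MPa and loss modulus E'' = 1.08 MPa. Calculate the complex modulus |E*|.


|E*| = sqrt(E'^2 + E''^2)
= sqrt(6.45^2 + 1.08^2)
= sqrt(41.6025 + 1.1664)
= 6.54 MPa

6.54 MPa


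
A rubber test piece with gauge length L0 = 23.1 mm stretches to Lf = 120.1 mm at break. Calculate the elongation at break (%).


Elongation = (Lf - L0) / L0 * 100
= (120.1 - 23.1) / 23.1 * 100
= 97.0 / 23.1 * 100
= 419.9%

419.9%


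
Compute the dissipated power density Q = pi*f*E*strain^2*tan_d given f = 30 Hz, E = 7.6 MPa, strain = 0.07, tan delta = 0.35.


Q = pi * f * E * strain^2 * tan_d
= pi * 30 * 7.6 * 0.07^2 * 0.35
= pi * 30 * 7.6 * 0.0049 * 0.35
= 1.2284

Q = 1.2284


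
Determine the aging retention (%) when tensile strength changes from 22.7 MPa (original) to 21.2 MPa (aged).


Retention = aged / original * 100
= 21.2 / 22.7 * 100
= 93.4%

93.4%


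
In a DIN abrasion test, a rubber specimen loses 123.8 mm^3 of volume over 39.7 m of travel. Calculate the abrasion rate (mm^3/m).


Rate = volume_loss / distance
= 123.8 / 39.7
= 3.118 mm^3/m

3.118 mm^3/m


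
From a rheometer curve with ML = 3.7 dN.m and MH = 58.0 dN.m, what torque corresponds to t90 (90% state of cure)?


M90 = ML + 0.9 * (MH - ML)
M90 = 3.7 + 0.9 * (58.0 - 3.7)
M90 = 3.7 + 0.9 * 54.3
M90 = 52.57 dN.m

52.57 dN.m


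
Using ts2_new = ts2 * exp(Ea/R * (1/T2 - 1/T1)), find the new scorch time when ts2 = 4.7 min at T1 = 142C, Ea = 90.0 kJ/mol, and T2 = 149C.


Convert temperatures: T1 = 142 + 273.15 = 415.15 K, T2 = 149 + 273.15 = 422.15 K
ts2_new = 4.7 * exp(90000 / 8.314 * (1/422.15 - 1/415.15))
1/T2 - 1/T1 = -3.9942e-05
ts2_new = 3.05 min

3.05 min


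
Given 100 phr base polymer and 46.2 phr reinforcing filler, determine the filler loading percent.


Filler % = filler / (rubber + filler) * 100
= 46.2 / (100 + 46.2) * 100
= 46.2 / 146.2 * 100
= 31.6%

31.6%


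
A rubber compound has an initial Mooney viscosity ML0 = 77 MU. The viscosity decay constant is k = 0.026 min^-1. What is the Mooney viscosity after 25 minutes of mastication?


ML = ML0 * exp(-k * t)
ML = 77 * exp(-0.026 * 25)
ML = 77 * 0.5220
ML = 40.2 MU

40.2 MU


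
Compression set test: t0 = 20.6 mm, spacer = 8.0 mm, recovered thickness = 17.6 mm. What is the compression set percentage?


CS = (t0 - recovered) / (t0 - ts) * 100
= (20.6 - 17.6) / (20.6 - 8.0) * 100
= 3.0 / 12.6 * 100
= 23.8%

23.8%


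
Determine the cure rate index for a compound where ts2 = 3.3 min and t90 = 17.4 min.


CRI = 100 / (t90 - ts2)
= 100 / (17.4 - 3.3)
= 100 / 14.1
= 7.09 min^-1

7.09 min^-1


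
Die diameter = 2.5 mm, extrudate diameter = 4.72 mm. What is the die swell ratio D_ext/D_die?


Die swell ratio = D_extrudate / D_die
= 4.72 / 2.5
= 1.888

Die swell = 1.888


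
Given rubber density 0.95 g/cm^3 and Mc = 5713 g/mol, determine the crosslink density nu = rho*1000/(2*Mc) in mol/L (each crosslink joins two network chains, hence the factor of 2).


nu = rho * 1000 / (2 * Mc)
nu = 0.95 * 1000 / (2 * 5713)
nu = 950.0 / 11426
nu = 0.0831 mol/L

0.0831 mol/L


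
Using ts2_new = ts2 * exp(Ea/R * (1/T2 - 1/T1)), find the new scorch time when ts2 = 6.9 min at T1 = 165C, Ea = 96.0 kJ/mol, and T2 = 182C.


Convert temperatures: T1 = 165 + 273.15 = 438.15 K, T2 = 182 + 273.15 = 455.15 K
ts2_new = 6.9 * exp(96000 / 8.314 * (1/455.15 - 1/438.15))
1/T2 - 1/T1 = -8.5246e-05
ts2_new = 2.58 min

2.58 min


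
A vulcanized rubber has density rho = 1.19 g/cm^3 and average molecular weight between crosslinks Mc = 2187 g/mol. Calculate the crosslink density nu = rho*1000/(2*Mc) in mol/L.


nu = rho * 1000 / (2 * Mc)
nu = 1.19 * 1000 / (2 * 2187)
nu = 1190.0 / 4374
nu = 0.2721 mol/L

0.2721 mol/L


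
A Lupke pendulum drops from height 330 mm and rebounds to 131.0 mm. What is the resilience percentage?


Resilience = h_rebound / h_drop * 100
= 131.0 / 330 * 100
= 39.7%

39.7%


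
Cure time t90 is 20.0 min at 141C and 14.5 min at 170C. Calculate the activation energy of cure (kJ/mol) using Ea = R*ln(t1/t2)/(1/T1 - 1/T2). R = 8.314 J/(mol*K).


T1 = 414.15 K, T2 = 443.15 K
1/T1 - 1/T2 = 1.5801e-04
ln(t1/t2) = ln(20.0/14.5) = 0.3216
Ea = 8.314 * 0.3216 / 1.5801e-04 = 16920.5458 J/mol
Ea = 16.92 kJ/mol

16.92 kJ/mol


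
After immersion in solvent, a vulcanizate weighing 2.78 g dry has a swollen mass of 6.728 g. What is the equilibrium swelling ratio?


Q = W_swollen / W_dry
Q = 6.728 / 2.78
Q = 2.42

Q = 2.42


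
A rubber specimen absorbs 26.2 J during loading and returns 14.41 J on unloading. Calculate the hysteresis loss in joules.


Hysteresis loss = loading - unloading
= 26.2 - 14.41
= 11.79 J

11.79 J


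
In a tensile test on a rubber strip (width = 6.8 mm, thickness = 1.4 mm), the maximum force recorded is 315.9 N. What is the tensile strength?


Area = width * thickness = 6.8 * 1.4 = 9.52 mm^2
TS = force / area = 315.9 / 9.52 = 33.18 MPa

33.18 MPa


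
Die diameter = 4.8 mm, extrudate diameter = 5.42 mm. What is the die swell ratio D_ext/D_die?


Die swell ratio = D_extrudate / D_die
= 5.42 / 4.8
= 1.129

Die swell = 1.129


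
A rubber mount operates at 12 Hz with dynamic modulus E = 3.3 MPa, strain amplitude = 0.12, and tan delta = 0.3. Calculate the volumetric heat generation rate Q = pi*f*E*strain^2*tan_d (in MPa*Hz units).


Q = pi * f * E * strain^2 * tan_d
= pi * 12 * 3.3 * 0.12^2 * 0.3
= pi * 12 * 3.3 * 0.0144 * 0.3
= 0.5374

Q = 0.5374


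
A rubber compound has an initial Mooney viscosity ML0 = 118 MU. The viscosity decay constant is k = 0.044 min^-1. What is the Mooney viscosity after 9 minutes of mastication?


ML = ML0 * exp(-k * t)
ML = 118 * exp(-0.044 * 9)
ML = 118 * 0.6730
ML = 79.41 MU

79.41 MU


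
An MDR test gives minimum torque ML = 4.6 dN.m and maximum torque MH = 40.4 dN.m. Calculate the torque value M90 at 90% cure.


M90 = ML + 0.9 * (MH - ML)
M90 = 4.6 + 0.9 * (40.4 - 4.6)
M90 = 4.6 + 0.9 * 35.8
M90 = 36.82 dN.m

36.82 dN.m


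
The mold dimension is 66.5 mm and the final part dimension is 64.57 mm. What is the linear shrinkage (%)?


Shrinkage = (mold - part) / mold * 100
= (66.5 - 64.57) / 66.5 * 100
= 1.93 / 66.5 * 100
= 2.9%

2.9%


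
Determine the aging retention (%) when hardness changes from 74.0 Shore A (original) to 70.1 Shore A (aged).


Retention = aged / original * 100
= 70.1 / 74.0 * 100
= 94.7%

94.7%


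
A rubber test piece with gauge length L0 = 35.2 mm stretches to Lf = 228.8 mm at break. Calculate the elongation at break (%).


Elongation = (Lf - L0) / L0 * 100
= (228.8 - 35.2) / 35.2 * 100
= 193.6 / 35.2 * 100
= 550.0%

550.0%


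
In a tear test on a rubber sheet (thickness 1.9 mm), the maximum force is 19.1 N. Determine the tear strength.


Tear strength = force / thickness
= 19.1 / 1.9
= 10.05 N/mm

10.05 N/mm


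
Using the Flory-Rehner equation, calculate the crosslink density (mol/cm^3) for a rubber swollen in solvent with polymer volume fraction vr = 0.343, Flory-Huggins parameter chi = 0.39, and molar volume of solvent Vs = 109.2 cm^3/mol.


ln(1 - vr) = ln(1 - 0.343) = -0.4201
Numerator = -((-0.4201) + 0.343 + 0.39 * 0.343^2) = 0.0312
Denominator = 109.2 * (0.343^(1/3) - 0.343/2) = 57.7122
nu = 0.0312 / 57.7122 = 5.4041e-04 mol/cm^3

5.4041e-04 mol/cm^3


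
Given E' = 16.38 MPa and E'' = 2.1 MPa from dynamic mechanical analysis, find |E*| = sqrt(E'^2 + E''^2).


|E*| = sqrt(E'^2 + E''^2)
= sqrt(16.38^2 + 2.1^2)
= sqrt(268.3044 + 4.4100)
= 16.514 MPa

16.514 MPa


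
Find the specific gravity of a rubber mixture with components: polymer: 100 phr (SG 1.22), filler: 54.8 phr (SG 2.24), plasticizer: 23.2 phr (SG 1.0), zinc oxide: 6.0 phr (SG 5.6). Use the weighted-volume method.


Sum of weights = 184.0
Volume contributions:
  polymer: 100/1.22 = 81.9672
  filler: 54.8/2.24 = 24.4643
  plasticizer: 23.2/1.0 = 23.2000
  zinc oxide: 6.0/5.6 = 1.0714
Sum of volumes = 130.7029
SG = 184.0 / 130.7029 = 1.408

SG = 1.408


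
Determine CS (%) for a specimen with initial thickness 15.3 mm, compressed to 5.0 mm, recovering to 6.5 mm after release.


CS = (t0 - recovered) / (t0 - ts) * 100
= (15.3 - 6.5) / (15.3 - 5.0) * 100
= 8.8 / 10.3 * 100
= 85.4%

85.4%


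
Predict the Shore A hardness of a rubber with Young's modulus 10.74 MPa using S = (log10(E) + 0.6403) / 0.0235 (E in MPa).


log10(E) = 0.0235*S - 0.6403  =>  S = (log10(E) + 0.6403) / 0.0235
log10(10.74) = 1.031004
S = (1.031004 + 0.6403) / 0.0235 = 1.671304 / 0.0235
S = 71.1

Shore A = 71.1


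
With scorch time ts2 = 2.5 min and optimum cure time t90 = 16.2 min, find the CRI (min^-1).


CRI = 100 / (t90 - ts2)
= 100 / (16.2 - 2.5)
= 100 / 13.7
= 7.3 min^-1

7.3 min^-1


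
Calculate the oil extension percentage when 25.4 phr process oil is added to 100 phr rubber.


Oil % = oil / (100 + oil) * 100
= 25.4 / (100 + 25.4) * 100
= 25.4 / 125.4 * 100
= 20.26%

20.26%


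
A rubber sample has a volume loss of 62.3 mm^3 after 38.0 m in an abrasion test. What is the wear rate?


Rate = volume_loss / distance
= 62.3 / 38.0
= 1.639 mm^3/m

1.639 mm^3/m


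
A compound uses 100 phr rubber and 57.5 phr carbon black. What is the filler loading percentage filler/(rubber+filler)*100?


Filler % = filler / (rubber + filler) * 100
= 57.5 / (100 + 57.5) * 100
= 57.5 / 157.5 * 100
= 36.51%

36.51%


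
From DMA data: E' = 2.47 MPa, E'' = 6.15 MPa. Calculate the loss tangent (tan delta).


tan delta = E'' / E'
= 6.15 / 2.47
= 2.4899

tan delta = 2.4899


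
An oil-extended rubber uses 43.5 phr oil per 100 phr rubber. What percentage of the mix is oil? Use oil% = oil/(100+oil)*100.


Oil % = oil / (100 + oil) * 100
= 43.5 / (100 + 43.5) * 100
= 43.5 / 143.5 * 100
= 30.31%

30.31%


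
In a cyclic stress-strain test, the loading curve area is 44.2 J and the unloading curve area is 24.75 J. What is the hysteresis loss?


Hysteresis loss = loading - unloading
= 44.2 - 24.75
= 19.45 J

19.45 J


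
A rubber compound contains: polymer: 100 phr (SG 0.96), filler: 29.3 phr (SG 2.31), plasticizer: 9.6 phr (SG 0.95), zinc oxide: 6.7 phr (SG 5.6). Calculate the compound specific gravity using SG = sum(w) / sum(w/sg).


Sum of weights = 145.6
Volume contributions:
  polymer: 100/0.96 = 104.1667
  filler: 29.3/2.31 = 12.6840
  plasticizer: 9.6/0.95 = 10.1053
  zinc oxide: 6.7/5.6 = 1.1964
Sum of volumes = 128.1523
SG = 145.6 / 128.1523 = 1.136

SG = 1.136


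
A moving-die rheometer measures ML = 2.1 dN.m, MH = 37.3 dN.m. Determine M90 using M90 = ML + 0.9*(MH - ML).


M90 = ML + 0.9 * (MH - ML)
M90 = 2.1 + 0.9 * (37.3 - 2.1)
M90 = 2.1 + 0.9 * 35.2
M90 = 33.78 dN.m

33.78 dN.m


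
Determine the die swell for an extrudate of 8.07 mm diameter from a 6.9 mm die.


Die swell ratio = D_extrudate / D_die
= 8.07 / 6.9
= 1.17

Die swell = 1.17


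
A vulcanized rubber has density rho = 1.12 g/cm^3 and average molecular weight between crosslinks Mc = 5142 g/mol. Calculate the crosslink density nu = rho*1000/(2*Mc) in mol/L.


nu = rho * 1000 / (2 * Mc)
nu = 1.12 * 1000 / (2 * 5142)
nu = 1120.0 / 10284
nu = 0.1089 mol/L

0.1089 mol/L


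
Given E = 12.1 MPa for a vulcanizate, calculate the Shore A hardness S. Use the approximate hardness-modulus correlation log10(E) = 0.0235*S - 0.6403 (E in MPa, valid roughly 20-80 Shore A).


log10(E) = 0.0235*S - 0.6403  =>  S = (log10(E) + 0.6403) / 0.0235
log10(12.1) = 1.082785
S = (1.082785 + 0.6403) / 0.0235 = 1.723085 / 0.0235
S = 73.3

Shore A = 73.3


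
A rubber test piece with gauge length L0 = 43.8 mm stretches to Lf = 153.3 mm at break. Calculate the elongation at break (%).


Elongation = (Lf - L0) / L0 * 100
= (153.3 - 43.8) / 43.8 * 100
= 109.5 / 43.8 * 100
= 250.0%

250.0%


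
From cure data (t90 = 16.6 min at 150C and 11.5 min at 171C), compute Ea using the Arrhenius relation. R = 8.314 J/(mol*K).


T1 = 423.15 K, T2 = 444.15 K
1/T1 - 1/T2 = 1.1174e-04
ln(t1/t2) = ln(16.6/11.5) = 0.3671
Ea = 8.314 * 0.3671 / 1.1174e-04 = 27311.5698 J/mol
Ea = 27.31 kJ/mol

27.31 kJ/mol


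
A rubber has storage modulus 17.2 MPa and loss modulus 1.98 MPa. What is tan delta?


tan delta = E'' / E'
= 1.98 / 17.2
= 0.1151

tan delta = 0.1151


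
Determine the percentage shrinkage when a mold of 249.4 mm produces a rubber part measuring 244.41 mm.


Shrinkage = (mold - part) / mold * 100
= (249.4 - 244.41) / 249.4 * 100
= 4.99 / 249.4 * 100
= 2.0%

2.0%


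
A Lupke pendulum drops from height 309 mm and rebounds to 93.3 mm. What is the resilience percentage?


Resilience = h_rebound / h_drop * 100
= 93.3 / 309 * 100
= 30.2%

30.2%


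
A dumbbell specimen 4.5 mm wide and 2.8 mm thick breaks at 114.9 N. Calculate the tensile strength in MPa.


Area = width * thickness = 4.5 * 2.8 = 12.6 mm^2
TS = force / area = 114.9 / 12.6 = 9.12 MPa

9.12 MPa


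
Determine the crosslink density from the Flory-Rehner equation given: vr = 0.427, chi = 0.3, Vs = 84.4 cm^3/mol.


ln(1 - vr) = ln(1 - 0.427) = -0.5569
Numerator = -((-0.5569) + 0.427 + 0.3 * 0.427^2) = 0.0752
Denominator = 84.4 * (0.427^(1/3) - 0.427/2) = 45.5359
nu = 0.0752 / 45.5359 = 0.0017 mol/cm^3

0.0017 mol/cm^3


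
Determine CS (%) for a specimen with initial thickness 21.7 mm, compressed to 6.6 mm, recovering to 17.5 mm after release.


CS = (t0 - recovered) / (t0 - ts) * 100
= (21.7 - 17.5) / (21.7 - 6.6) * 100
= 4.2 / 15.1 * 100
= 27.8%

27.8%


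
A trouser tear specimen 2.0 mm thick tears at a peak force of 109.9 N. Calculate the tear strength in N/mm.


Tear strength = force / thickness
= 109.9 / 2.0
= 54.95 N/mm

54.95 N/mm


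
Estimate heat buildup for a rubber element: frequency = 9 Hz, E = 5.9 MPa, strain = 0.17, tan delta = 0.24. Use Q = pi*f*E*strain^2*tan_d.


Q = pi * f * E * strain^2 * tan_d
= pi * 9 * 5.9 * 0.17^2 * 0.24
= pi * 9 * 5.9 * 0.0289 * 0.24
= 1.1571

Q = 1.1571


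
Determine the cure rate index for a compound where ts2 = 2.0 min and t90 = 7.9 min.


CRI = 100 / (t90 - ts2)
= 100 / (7.9 - 2.0)
= 100 / 5.9
= 16.95 min^-1

16.95 min^-1


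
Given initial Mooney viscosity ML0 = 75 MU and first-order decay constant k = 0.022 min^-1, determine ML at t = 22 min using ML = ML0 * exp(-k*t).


ML = ML0 * exp(-k * t)
ML = 75 * exp(-0.022 * 22)
ML = 75 * 0.6163
ML = 46.22 MU

46.22 MU


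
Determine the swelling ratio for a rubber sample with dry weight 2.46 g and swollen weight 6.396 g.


Q = W_swollen / W_dry
Q = 6.396 / 2.46
Q = 2.6

Q = 2.6


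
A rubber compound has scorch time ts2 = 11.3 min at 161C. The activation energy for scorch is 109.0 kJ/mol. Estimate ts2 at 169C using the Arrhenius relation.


Convert temperatures: T1 = 161 + 273.15 = 434.15 K, T2 = 169 + 273.15 = 442.15 K
ts2_new = 11.3 * exp(109000 / 8.314 * (1/442.15 - 1/434.15))
1/T2 - 1/T1 = -4.1675e-05
ts2_new = 6.54 min

6.54 min


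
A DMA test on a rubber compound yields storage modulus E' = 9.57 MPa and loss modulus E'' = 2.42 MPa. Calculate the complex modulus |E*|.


|E*| = sqrt(E'^2 + E''^2)
= sqrt(9.57^2 + 2.42^2)
= sqrt(91.5849 + 5.8564)
= 9.871 MPa

9.871 MPa


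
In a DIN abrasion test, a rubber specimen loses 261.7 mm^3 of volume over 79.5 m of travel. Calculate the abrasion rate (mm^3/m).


Rate = volume_loss / distance
= 261.7 / 79.5
= 3.292 mm^3/m

3.292 mm^3/m


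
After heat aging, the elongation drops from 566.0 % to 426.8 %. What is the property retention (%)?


Retention = aged / original * 100
= 426.8 / 566.0 * 100
= 75.4%

75.4%
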